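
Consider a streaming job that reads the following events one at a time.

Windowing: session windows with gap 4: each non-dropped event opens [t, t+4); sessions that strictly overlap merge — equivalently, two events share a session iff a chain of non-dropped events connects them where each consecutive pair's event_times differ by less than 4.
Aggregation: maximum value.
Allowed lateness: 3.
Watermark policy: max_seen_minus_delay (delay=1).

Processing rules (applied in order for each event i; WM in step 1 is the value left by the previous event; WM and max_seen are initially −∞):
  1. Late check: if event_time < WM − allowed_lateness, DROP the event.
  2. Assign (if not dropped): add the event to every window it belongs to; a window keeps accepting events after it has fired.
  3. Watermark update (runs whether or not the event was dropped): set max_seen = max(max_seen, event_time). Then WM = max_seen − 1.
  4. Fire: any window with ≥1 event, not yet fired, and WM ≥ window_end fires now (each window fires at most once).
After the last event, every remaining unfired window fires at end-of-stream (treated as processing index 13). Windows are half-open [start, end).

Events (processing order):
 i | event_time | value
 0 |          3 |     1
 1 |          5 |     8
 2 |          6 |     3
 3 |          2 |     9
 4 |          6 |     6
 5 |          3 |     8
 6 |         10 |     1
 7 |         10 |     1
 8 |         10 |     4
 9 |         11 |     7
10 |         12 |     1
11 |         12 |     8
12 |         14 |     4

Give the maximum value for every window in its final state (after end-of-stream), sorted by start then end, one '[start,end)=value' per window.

i=0 t=3 v=1: → [3,7); WM=2
i=1 t=5 v=8: → [3,9); WM=4
i=2 t=6 v=3: → [3,10); WM=5
i=3 t=2 v=9: → [2,10); WM=5
i=4 t=6 v=6: → [2,10); WM=5
i=5 t=3 v=8: → [2,10); WM=5
i=6 t=10 v=1: → [10,14); WM=9
i=7 t=10 v=1: → [10,14); WM=9
i=8 t=10 v=4: → [10,14); WM=9
i=9 t=11 v=7: → [10,15); WM=10
i=10 t=12 v=1: → [10,16); WM=11
i=11 t=12 v=8: → [10,16); WM=11
i=12 t=14 v=4: → [10,18); WM=13

[2,10)=9 [10,18)=8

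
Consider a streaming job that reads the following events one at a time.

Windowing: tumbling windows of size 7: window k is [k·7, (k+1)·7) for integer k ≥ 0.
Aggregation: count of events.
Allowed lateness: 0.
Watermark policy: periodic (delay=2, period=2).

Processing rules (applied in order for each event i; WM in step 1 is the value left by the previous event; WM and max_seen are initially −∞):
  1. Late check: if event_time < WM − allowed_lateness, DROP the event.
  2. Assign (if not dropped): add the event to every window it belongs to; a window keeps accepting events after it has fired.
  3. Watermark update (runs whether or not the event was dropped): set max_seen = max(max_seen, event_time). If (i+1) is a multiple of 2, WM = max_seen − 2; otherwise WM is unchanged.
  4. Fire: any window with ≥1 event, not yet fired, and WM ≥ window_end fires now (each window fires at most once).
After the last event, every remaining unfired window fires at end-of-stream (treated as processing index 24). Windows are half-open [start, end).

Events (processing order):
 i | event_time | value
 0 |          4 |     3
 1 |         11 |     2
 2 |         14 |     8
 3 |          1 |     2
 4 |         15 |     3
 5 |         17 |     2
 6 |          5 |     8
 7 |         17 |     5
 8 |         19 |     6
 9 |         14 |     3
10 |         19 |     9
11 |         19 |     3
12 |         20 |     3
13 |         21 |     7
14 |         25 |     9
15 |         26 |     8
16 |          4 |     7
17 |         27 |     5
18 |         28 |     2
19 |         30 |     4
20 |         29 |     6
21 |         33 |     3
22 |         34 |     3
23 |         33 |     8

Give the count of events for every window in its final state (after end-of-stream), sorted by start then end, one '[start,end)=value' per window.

[0,7)=1 [7,14)=1 [14,21)=8 [21,28)=4 [28,35)=6

i=0 t=4 v=3: → [0,7); WM=−∞
i=1 t=11 v=2: → [7,14); WM=9; [0,7) fires=1
i=2 t=14 v=8: → [14,21); WM=9
i=3 t=1 v=2: DROP (t<9-0); WM=12
i=4 t=15 v=3: → [14,21); WM=12
i=5 t=17 v=2: → [14,21); WM=15; [7,14) fires=1
i=6 t=5 v=8: DROP (t<15-0); WM=15
i=7 t=17 v=5: → [14,21); WM=15
i=8 t=19 v=6: → [14,21); WM=15
i=9 t=14 v=3: DROP (t<15-0); WM=17
i=10 t=19 v=9: → [14,21); WM=17
i=11 t=19 v=3: → [14,21); WM=17
i=12 t=20 v=3: → [14,21); WM=17
i=13 t=21 v=7: → [21,28); WM=19
i=14 t=25 v=9: → [21,28); WM=19
i=15 t=26 v=8: → [21,28); WM=24; [14,21) fires=8
i=16 t=4 v=7: DROP (t<24-0); WM=24
i=17 t=27 v=5: → [21,28); WM=25
i=18 t=28 v=2: → [28,35); WM=25
i=19 t=30 v=4: → [28,35); WM=28; [21,28) fires=4
i=20 t=29 v=6: → [28,35); WM=28
i=21 t=33 v=3: → [28,35); WM=31
i=22 t=34 v=3: → [28,35); WM=31
i=23 t=33 v=8: → [28,35); WM=32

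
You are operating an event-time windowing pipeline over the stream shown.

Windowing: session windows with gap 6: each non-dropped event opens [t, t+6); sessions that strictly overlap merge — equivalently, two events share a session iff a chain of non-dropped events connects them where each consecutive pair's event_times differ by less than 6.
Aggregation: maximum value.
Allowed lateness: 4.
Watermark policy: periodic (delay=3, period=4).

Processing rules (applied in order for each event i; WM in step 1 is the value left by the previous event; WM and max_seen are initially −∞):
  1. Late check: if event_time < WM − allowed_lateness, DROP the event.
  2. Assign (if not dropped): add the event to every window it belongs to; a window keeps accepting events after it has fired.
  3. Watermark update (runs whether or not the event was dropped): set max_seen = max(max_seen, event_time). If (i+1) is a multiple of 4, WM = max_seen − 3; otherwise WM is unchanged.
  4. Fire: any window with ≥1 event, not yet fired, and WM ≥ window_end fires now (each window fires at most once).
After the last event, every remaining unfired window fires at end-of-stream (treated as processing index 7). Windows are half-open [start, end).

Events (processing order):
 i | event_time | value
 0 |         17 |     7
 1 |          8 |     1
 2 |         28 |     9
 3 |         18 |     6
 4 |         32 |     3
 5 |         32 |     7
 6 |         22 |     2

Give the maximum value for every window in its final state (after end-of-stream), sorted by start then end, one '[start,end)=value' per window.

[8,14)=1 [17,28)=7 [28,38)=9

i=0 t=17 v=7: → [17,23); WM=−∞
i=1 t=8 v=1: → [8,14); WM=−∞
i=2 t=28 v=9: → [28,34); WM=−∞
i=3 t=18 v=6: → [17,24); WM=25
i=4 t=32 v=3: → [28,38); WM=25
i=5 t=32 v=7: → [28,38); WM=25
i=6 t=22 v=2: → [17,28); WM=25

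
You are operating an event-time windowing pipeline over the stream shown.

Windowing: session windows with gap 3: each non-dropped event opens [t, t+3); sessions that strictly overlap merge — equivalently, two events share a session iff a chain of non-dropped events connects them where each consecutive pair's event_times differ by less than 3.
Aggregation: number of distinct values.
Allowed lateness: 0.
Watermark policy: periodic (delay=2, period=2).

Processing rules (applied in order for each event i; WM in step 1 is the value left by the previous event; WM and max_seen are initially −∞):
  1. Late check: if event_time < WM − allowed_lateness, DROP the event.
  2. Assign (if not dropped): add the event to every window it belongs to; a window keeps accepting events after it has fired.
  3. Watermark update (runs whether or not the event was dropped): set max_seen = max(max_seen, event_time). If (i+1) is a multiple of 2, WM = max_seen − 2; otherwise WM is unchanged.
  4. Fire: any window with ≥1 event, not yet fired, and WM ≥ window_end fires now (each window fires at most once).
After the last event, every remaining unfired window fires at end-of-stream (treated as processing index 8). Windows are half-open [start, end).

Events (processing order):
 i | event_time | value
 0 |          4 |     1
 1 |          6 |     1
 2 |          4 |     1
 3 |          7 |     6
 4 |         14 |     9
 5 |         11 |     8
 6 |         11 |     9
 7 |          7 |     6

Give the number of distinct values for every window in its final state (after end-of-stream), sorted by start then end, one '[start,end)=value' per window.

[4,10)=2 [11,14)=1 [14,17)=1

i=0 t=4 v=1: → [4,7); WM=−∞
i=1 t=6 v=1: → [4,9); WM=4
i=2 t=4 v=1: → [4,9); WM=4
i=3 t=7 v=6: → [4,10); WM=5
i=4 t=14 v=9: → [14,17); WM=5
i=5 t=11 v=8: → [11,14); WM=12
i=6 t=11 v=9: DROP (t<12-0); WM=12
i=7 t=7 v=6: DROP (t<12-0); WM=12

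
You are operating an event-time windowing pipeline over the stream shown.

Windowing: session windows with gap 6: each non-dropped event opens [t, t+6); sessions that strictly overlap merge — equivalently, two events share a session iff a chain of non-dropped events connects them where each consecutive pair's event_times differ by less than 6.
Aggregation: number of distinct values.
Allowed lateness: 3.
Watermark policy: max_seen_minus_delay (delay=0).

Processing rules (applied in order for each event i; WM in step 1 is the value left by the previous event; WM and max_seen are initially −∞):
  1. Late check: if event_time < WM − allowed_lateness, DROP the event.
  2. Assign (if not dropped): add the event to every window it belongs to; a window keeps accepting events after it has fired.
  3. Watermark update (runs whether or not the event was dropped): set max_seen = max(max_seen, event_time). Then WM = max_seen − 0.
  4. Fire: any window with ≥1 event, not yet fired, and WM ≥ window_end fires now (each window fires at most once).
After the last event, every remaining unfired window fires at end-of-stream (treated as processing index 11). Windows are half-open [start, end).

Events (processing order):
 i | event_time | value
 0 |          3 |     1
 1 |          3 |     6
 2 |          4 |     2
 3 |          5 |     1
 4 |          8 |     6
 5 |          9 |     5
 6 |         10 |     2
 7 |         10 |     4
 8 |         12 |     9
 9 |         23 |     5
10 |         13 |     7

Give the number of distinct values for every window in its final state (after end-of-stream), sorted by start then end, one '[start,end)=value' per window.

i=0 t=3 v=1: → [3,9); WM=3
i=1 t=3 v=6: → [3,9); WM=3
i=2 t=4 v=2: → [3,10); WM=4
i=3 t=5 v=1: → [3,11); WM=5
i=4 t=8 v=6: → [3,14); WM=8
i=5 t=9 v=5: → [3,15); WM=9
i=6 t=10 v=2: → [3,16); WM=10
i=7 t=10 v=4: → [3,16); WM=10
i=8 t=12 v=9: → [3,18); WM=12
i=9 t=23 v=5: → [23,29); WM=23
i=10 t=13 v=7: DROP (t<23-3); WM=23

[3,18)=6 [23,29)=1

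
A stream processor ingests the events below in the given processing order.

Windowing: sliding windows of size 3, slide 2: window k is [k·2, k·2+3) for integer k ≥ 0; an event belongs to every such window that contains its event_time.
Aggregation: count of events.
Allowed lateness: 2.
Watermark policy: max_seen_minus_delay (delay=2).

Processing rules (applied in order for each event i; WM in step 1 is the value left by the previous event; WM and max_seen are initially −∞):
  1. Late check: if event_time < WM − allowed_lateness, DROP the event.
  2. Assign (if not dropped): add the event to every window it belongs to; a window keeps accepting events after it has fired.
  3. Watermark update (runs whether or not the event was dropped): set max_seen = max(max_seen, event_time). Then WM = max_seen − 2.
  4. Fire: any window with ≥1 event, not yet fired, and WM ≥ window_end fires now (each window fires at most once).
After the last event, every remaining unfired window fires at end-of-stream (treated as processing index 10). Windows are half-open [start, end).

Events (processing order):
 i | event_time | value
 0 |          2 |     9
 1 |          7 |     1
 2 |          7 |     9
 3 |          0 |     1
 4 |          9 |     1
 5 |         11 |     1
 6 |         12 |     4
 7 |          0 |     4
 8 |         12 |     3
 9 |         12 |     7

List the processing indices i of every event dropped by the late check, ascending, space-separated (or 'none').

3 7

i=0 t=2 v=9: → [2,5),[0,3); WM=0
i=1 t=7 v=1: → [6,9); WM=5; [0,3) fires=1 [2,5) fires=1
i=2 t=7 v=9: → [6,9); WM=5
i=3 t=0 v=1: DROP (t<5-2); WM=5
i=4 t=9 v=1: → [8,11); WM=7
i=5 t=11 v=1: → [10,13); WM=9; [6,9) fires=2
i=6 t=12 v=4: → [12,15),[10,13); WM=10
i=7 t=0 v=4: DROP (t<10-2); WM=10
i=8 t=12 v=3: → [12,15),[10,13); WM=10
i=9 t=12 v=7: → [12,15),[10,13); WM=10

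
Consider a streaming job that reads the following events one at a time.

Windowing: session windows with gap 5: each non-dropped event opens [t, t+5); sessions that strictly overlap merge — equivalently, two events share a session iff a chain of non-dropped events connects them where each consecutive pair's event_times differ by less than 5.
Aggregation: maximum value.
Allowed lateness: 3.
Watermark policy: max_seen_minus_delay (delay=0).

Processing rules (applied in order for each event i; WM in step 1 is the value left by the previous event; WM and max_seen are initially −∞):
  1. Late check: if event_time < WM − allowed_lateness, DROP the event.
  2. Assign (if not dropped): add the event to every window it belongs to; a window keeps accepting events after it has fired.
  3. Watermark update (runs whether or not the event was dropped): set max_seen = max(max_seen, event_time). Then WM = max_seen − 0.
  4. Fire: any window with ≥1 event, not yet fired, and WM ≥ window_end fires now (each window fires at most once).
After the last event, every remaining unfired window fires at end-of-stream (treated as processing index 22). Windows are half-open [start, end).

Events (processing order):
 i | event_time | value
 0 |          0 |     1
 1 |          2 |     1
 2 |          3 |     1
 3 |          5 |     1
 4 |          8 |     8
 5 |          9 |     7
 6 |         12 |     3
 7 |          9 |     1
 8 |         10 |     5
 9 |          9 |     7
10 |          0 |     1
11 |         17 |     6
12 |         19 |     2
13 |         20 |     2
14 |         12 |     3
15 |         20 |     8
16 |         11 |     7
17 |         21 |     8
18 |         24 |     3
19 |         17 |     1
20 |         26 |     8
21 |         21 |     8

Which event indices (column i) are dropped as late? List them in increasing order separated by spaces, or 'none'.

10 14 16 19 21

i=0 t=0 v=1: → [0,5); WM=0
i=1 t=2 v=1: → [0,7); WM=2
i=2 t=3 v=1: → [0,8); WM=3
i=3 t=5 v=1: → [0,10); WM=5
i=4 t=8 v=8: → [0,13); WM=8
i=5 t=9 v=7: → [0,14); WM=9
i=6 t=12 v=3: → [0,17); WM=12
i=7 t=9 v=1: → [0,17); WM=12
i=8 t=10 v=5: → [0,17); WM=12
i=9 t=9 v=7: → [0,17); WM=12
i=10 t=0 v=1: DROP (t<12-3); WM=12
i=11 t=17 v=6: → [17,22); WM=17
i=12 t=19 v=2: → [17,24); WM=19
i=13 t=20 v=2: → [17,25); WM=20
i=14 t=12 v=3: DROP (t<20-3); WM=20
i=15 t=20 v=8: → [17,25); WM=20
i=16 t=11 v=7: DROP (t<20-3); WM=20
i=17 t=21 v=8: → [17,26); WM=21
i=18 t=24 v=3: → [17,29); WM=24
i=19 t=17 v=1: DROP (t<24-3); WM=24
i=20 t=26 v=8: → [17,31); WM=26
i=21 t=21 v=8: DROP (t<26-3); WM=26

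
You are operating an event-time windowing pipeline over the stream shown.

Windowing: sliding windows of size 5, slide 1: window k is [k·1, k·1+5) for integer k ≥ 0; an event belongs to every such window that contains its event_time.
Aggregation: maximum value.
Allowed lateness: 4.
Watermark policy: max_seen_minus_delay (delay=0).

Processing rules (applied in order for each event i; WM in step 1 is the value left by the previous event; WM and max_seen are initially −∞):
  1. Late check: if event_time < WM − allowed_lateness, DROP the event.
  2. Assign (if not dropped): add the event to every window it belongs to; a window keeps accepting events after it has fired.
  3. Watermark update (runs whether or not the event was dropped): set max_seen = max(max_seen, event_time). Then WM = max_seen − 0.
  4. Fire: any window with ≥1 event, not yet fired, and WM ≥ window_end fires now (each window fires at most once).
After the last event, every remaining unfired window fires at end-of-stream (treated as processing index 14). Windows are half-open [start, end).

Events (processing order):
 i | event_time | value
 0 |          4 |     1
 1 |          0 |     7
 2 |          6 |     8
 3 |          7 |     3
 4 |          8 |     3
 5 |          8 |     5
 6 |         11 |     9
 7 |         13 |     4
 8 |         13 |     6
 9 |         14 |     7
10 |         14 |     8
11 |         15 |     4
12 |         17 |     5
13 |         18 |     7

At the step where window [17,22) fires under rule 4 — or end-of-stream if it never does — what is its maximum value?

i=0 t=4 v=1: → [4,9),[3,8),[2,7),[1,6),[0,5); WM=4
i=1 t=0 v=7: → [0,5); WM=4
i=2 t=6 v=8: → [6,11),[5,10),[4,9),[3,8),[2,7); WM=6; [0,5) fires=7 [1,6) fires=1
i=3 t=7 v=3: → [7,12),[6,11),[5,10),[4,9),[3,8); WM=7; [2,7) fires=8
i=4 t=8 v=3: → [8,13),[7,12),[6,11),[5,10),[4,9); WM=8; [3,8) fires=8
i=5 t=8 v=5: → [8,13),[7,12),[6,11),[5,10),[4,9); WM=8
i=6 t=11 v=9: → [11,16),[10,15),[9,14),[8,13),[7,12); WM=11; [4,9) fires=8 [5,10) fires=8 [6,11) fires=8
i=7 t=13 v=4: → [13,18),[12,17),[11,16),[10,15),[9,14); WM=13; [7,12) fires=9 [8,13) fires=9
i=8 t=13 v=6: → [13,18),[12,17),[11,16),[10,15),[9,14); WM=13
i=9 t=14 v=7: → [14,19),[13,18),[12,17),[11,16),[10,15); WM=14; [9,14) fires=9
i=10 t=14 v=8: → [14,19),[13,18),[12,17),[11,16),[10,15); WM=14
i=11 t=15 v=4: → [15,20),[14,19),[13,18),[12,17),[11,16); WM=15; [10,15) fires=9
i=12 t=17 v=5: → [17,22),[16,21),[15,20),[14,19),[13,18); WM=17; [11,16) fires=9 [12,17) fires=8
i=13 t=18 v=7: → [18,23),[17,22),[16,21),[15,20),[14,19); WM=18; [13,18) fires=8

7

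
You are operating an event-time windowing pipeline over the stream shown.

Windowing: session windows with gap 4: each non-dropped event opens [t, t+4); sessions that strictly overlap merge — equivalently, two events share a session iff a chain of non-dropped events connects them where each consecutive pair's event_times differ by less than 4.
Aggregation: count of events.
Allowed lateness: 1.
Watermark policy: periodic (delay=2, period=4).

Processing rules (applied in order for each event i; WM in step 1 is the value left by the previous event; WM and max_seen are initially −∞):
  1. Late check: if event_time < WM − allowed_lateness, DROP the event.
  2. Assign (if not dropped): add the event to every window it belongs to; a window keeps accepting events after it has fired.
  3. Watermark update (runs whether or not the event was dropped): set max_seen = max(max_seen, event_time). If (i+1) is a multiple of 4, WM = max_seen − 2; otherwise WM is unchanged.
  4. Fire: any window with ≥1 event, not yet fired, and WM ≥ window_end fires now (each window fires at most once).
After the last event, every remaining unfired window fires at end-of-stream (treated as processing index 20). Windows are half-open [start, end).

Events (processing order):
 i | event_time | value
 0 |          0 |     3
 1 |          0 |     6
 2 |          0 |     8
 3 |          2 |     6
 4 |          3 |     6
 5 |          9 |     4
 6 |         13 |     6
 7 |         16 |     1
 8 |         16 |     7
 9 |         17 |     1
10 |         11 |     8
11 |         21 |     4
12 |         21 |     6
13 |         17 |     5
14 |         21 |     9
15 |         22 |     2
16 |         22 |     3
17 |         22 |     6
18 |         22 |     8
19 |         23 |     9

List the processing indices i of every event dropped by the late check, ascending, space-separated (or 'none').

10 13

i=0 t=0 v=3: → [0,4); WM=−∞
i=1 t=0 v=6: → [0,4); WM=−∞
i=2 t=0 v=8: → [0,4); WM=−∞
i=3 t=2 v=6: → [0,6); WM=0
i=4 t=3 v=6: → [0,7); WM=0
i=5 t=9 v=4: → [9,13); WM=0
i=6 t=13 v=6: → [13,17); WM=0
i=7 t=16 v=1: → [13,20); WM=14
i=8 t=16 v=7: → [13,20); WM=14
i=9 t=17 v=1: → [13,21); WM=14
i=10 t=11 v=8: DROP (t<14-1); WM=14
i=11 t=21 v=4: → [21,25); WM=19
i=12 t=21 v=6: → [21,25); WM=19
i=13 t=17 v=5: DROP (t<19-1); WM=19
i=14 t=21 v=9: → [21,25); WM=19
i=15 t=22 v=2: → [21,26); WM=20
i=16 t=22 v=3: → [21,26); WM=20
i=17 t=22 v=6: → [21,26); WM=20
i=18 t=22 v=8: → [21,26); WM=20
i=19 t=23 v=9: → [21,27); WM=21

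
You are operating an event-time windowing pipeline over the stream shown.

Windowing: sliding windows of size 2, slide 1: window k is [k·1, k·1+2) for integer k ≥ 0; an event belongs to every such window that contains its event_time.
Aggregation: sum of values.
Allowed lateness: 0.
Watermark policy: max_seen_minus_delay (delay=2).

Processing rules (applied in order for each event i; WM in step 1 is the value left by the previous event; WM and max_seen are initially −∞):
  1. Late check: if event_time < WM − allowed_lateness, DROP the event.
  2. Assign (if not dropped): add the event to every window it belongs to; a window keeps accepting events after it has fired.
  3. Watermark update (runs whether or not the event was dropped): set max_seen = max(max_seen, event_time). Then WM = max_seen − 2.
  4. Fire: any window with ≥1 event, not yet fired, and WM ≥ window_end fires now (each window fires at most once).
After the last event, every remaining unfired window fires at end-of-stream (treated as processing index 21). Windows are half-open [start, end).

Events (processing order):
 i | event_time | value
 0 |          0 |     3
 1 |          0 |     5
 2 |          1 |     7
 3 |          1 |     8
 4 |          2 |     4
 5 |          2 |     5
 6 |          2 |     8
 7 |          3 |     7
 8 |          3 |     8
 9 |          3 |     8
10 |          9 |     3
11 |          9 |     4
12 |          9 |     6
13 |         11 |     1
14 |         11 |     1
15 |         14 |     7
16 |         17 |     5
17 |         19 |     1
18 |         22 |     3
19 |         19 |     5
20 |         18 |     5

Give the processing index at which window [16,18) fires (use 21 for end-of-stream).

i=0 t=0 v=3: → [0,2); WM=-2
i=1 t=0 v=5: → [0,2); WM=-2
i=2 t=1 v=7: → [1,3),[0,2); WM=-1
i=3 t=1 v=8: → [1,3),[0,2); WM=-1
i=4 t=2 v=4: → [2,4),[1,3); WM=0
i=5 t=2 v=5: → [2,4),[1,3); WM=0
i=6 t=2 v=8: → [2,4),[1,3); WM=0
i=7 t=3 v=7: → [3,5),[2,4); WM=1
i=8 t=3 v=8: → [3,5),[2,4); WM=1
i=9 t=3 v=8: → [3,5),[2,4); WM=1
i=10 t=9 v=3: → [9,11),[8,10); WM=7; [0,2) fires=23 [1,3) fires=32 [2,4) fires=40 [3,5) fires=23
i=11 t=9 v=4: → [9,11),[8,10); WM=7
i=12 t=9 v=6: → [9,11),[8,10); WM=7
i=13 t=11 v=1: → [11,13),[10,12); WM=9
i=14 t=11 v=1: → [11,13),[10,12); WM=9
i=15 t=14 v=7: → [14,16),[13,15); WM=12; [8,10) fires=13 [9,11) fires=13 [10,12) fires=2
i=16 t=17 v=5: → [17,19),[16,18); WM=15; [11,13) fires=2 [13,15) fires=7
i=17 t=19 v=1: → [19,21),[18,20); WM=17; [14,16) fires=7
i=18 t=22 v=3: → [22,24),[21,23); WM=20; [16,18) fires=5 [17,19) fires=5 [18,20) fires=1
i=19 t=19 v=5: DROP (t<20-0); WM=20
i=20 t=18 v=5: DROP (t<20-0); WM=20

18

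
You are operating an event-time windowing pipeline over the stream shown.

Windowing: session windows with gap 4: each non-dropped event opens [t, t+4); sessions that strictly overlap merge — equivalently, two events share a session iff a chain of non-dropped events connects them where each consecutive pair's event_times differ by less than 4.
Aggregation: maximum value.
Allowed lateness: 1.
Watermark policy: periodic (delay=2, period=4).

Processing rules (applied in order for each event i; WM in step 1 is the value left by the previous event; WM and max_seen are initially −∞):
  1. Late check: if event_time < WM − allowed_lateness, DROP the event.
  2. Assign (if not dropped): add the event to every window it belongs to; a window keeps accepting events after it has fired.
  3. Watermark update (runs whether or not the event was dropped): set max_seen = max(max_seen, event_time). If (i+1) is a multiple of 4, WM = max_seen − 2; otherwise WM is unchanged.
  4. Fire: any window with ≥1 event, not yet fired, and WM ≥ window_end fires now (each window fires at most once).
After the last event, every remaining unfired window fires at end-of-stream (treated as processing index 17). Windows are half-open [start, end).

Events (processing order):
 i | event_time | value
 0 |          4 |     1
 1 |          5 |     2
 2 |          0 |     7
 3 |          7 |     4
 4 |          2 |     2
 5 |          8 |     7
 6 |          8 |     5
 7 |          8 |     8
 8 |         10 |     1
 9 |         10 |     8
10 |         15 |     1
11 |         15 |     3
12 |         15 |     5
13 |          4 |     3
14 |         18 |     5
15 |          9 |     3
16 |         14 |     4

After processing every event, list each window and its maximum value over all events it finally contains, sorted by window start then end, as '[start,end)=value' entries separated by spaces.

i=0 t=4 v=1: → [4,8); WM=−∞
i=1 t=5 v=2: → [4,9); WM=−∞
i=2 t=0 v=7: → [0,4); WM=−∞
i=3 t=7 v=4: → [4,11); WM=5
i=4 t=2 v=2: DROP (t<5-1); WM=5
i=5 t=8 v=7: → [4,12); WM=5
i=6 t=8 v=5: → [4,12); WM=5
i=7 t=8 v=8: → [4,12); WM=6
i=8 t=10 v=1: → [4,14); WM=6
i=9 t=10 v=8: → [4,14); WM=6
i=10 t=15 v=1: → [15,19); WM=6
i=11 t=15 v=3: → [15,19); WM=13
i=12 t=15 v=5: → [15,19); WM=13
i=13 t=4 v=3: DROP (t<13-1); WM=13
i=14 t=18 v=5: → [15,22); WM=13
i=15 t=9 v=3: DROP (t<13-1); WM=16
i=16 t=14 v=4: DROP (t<16-1); WM=16

[0,4)=7 [4,14)=8 [15,22)=5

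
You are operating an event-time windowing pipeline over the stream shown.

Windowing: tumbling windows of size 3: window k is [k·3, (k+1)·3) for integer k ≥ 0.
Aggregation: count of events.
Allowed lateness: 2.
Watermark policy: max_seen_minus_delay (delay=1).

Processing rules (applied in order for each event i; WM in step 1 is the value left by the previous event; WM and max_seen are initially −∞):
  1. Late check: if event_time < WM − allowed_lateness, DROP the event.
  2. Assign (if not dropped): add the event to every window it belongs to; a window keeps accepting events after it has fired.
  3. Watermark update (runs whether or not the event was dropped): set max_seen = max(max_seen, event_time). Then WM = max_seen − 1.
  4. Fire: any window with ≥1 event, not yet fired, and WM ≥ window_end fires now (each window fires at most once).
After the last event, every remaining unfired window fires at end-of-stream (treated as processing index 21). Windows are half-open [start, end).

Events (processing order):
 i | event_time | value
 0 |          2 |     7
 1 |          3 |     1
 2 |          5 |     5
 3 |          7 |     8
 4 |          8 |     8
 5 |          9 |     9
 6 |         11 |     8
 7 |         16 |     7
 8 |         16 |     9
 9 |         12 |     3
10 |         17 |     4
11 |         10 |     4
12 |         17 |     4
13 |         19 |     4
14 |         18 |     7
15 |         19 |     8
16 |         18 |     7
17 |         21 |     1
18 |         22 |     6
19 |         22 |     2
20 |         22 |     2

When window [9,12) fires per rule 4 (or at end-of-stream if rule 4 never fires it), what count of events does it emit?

i=0 t=2 v=7: → [0,3); WM=1
i=1 t=3 v=1: → [3,6); WM=2
i=2 t=5 v=5: → [3,6); WM=4; [0,3) fires=1
i=3 t=7 v=8: → [6,9); WM=6; [3,6) fires=2
i=4 t=8 v=8: → [6,9); WM=7
i=5 t=9 v=9: → [9,12); WM=8
i=6 t=11 v=8: → [9,12); WM=10; [6,9) fires=2
i=7 t=16 v=7: → [15,18); WM=15; [9,12) fires=2
i=8 t=16 v=9: → [15,18); WM=15
i=9 t=12 v=3: DROP (t<15-2); WM=15
i=10 t=17 v=4: → [15,18); WM=16
i=11 t=10 v=4: DROP (t<16-2); WM=16
i=12 t=17 v=4: → [15,18); WM=16
i=13 t=19 v=4: → [18,21); WM=18; [15,18) fires=4
i=14 t=18 v=7: → [18,21); WM=18
i=15 t=19 v=8: → [18,21); WM=18
i=16 t=18 v=7: → [18,21); WM=18
i=17 t=21 v=1: → [21,24); WM=20
i=18 t=22 v=6: → [21,24); WM=21; [18,21) fires=4
i=19 t=22 v=2: → [21,24); WM=21
i=20 t=22 v=2: → [21,24); WM=21

2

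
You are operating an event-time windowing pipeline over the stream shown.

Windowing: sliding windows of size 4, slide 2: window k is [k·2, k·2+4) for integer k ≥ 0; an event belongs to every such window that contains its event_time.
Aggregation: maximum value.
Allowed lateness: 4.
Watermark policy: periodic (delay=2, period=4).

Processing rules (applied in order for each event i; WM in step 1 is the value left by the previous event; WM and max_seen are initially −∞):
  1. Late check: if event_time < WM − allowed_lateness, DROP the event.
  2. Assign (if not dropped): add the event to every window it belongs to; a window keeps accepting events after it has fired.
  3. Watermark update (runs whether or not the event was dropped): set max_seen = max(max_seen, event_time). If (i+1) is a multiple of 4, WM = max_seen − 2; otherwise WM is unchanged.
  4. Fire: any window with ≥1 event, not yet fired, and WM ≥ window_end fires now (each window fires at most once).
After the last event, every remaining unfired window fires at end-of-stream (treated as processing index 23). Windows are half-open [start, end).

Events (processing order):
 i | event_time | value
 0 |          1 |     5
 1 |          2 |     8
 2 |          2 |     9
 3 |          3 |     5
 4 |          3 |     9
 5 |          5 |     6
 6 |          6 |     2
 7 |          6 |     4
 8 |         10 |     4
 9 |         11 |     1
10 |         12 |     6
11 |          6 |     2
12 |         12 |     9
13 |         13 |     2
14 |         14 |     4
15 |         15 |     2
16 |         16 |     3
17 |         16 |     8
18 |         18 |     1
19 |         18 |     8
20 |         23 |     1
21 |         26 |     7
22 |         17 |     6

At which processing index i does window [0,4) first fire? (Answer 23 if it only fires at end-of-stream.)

i=0 t=1 v=5: → [0,4); WM=−∞
i=1 t=2 v=8: → [2,6),[0,4); WM=−∞
i=2 t=2 v=9: → [2,6),[0,4); WM=−∞
i=3 t=3 v=5: → [2,6),[0,4); WM=1
i=4 t=3 v=9: → [2,6),[0,4); WM=1
i=5 t=5 v=6: → [4,8),[2,6); WM=1
i=6 t=6 v=2: → [6,10),[4,8); WM=1
i=7 t=6 v=4: → [6,10),[4,8); WM=4; [0,4) fires=9
i=8 t=10 v=4: → [10,14),[8,12); WM=4
i=9 t=11 v=1: → [10,14),[8,12); WM=4
i=10 t=12 v=6: → [12,16),[10,14); WM=4
i=11 t=6 v=2: → [6,10),[4,8); WM=10; [2,6) fires=9 [4,8) fires=6 [6,10) fires=4
i=12 t=12 v=9: → [12,16),[10,14); WM=10
i=13 t=13 v=2: → [12,16),[10,14); WM=10
i=14 t=14 v=4: → [14,18),[12,16); WM=10
i=15 t=15 v=2: → [14,18),[12,16); WM=13; [8,12) fires=4
i=16 t=16 v=3: → [16,20),[14,18); WM=13
i=17 t=16 v=8: → [16,20),[14,18); WM=13
i=18 t=18 v=1: → [18,22),[16,20); WM=13
i=19 t=18 v=8: → [18,22),[16,20); WM=16; [10,14) fires=9 [12,16) fires=9
i=20 t=23 v=1: → [22,26),[20,24); WM=16
i=21 t=26 v=7: → [26,30),[24,28); WM=16
i=22 t=17 v=6: → [16,20),[14,18); WM=16

7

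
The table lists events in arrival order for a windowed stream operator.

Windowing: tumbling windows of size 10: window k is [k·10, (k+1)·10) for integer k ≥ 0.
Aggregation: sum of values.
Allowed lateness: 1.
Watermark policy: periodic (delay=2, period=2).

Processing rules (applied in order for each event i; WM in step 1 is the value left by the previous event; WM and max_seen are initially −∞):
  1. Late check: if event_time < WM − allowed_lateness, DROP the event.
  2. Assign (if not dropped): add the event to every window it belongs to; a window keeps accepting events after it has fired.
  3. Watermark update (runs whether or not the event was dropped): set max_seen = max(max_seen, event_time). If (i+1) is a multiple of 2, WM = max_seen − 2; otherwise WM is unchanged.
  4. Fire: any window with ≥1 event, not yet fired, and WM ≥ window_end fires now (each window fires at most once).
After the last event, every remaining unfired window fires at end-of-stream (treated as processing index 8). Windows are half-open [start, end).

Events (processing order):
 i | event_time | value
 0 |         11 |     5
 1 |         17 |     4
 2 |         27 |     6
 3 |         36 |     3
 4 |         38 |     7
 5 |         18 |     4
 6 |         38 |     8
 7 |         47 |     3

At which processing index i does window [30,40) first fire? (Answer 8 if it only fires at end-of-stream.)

7

i=0 t=11 v=5: → [10,20); WM=−∞
i=1 t=17 v=4: → [10,20); WM=15
i=2 t=27 v=6: → [20,30); WM=15
i=3 t=36 v=3: → [30,40); WM=34; [10,20) fires=9 [20,30) fires=6
i=4 t=38 v=7: → [30,40); WM=34
i=5 t=18 v=4: DROP (t<34-1); WM=36
i=6 t=38 v=8: → [30,40); WM=36
i=7 t=47 v=3: → [40,50); WM=45; [30,40) fires=18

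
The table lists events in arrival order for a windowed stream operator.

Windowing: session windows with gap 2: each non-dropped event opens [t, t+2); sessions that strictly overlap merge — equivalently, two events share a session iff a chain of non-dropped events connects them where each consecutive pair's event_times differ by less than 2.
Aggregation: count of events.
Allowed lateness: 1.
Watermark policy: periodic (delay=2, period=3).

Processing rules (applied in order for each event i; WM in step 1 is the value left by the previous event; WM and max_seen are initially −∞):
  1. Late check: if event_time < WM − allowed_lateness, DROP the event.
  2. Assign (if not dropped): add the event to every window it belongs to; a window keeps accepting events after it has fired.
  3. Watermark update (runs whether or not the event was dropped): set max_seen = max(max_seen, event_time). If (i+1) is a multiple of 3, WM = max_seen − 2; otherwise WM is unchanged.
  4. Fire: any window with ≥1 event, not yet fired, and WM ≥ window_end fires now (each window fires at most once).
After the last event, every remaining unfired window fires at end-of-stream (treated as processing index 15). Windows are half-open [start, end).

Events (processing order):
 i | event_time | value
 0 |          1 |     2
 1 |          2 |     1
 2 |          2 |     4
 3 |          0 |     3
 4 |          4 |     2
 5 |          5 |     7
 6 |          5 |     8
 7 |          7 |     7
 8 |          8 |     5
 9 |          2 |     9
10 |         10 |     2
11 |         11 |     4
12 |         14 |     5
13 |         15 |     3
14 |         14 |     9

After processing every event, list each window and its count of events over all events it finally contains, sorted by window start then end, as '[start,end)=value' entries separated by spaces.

i=0 t=1 v=2: → [1,3); WM=−∞
i=1 t=2 v=1: → [1,4); WM=−∞
i=2 t=2 v=4: → [1,4); WM=0
i=3 t=0 v=3: → [0,4); WM=0
i=4 t=4 v=2: → [4,6); WM=0
i=5 t=5 v=7: → [4,7); WM=3
i=6 t=5 v=8: → [4,7); WM=3
i=7 t=7 v=7: → [7,9); WM=3
i=8 t=8 v=5: → [7,10); WM=6
i=9 t=2 v=9: DROP (t<6-1); WM=6
i=10 t=10 v=2: → [10,12); WM=6
i=11 t=11 v=4: → [10,13); WM=9
i=12 t=14 v=5: → [14,16); WM=9
i=13 t=15 v=3: → [14,17); WM=9
i=14 t=14 v=9: → [14,17); WM=13

[0,4)=4 [4,7)=3 [7,10)=2 [10,13)=2 [14,17)=3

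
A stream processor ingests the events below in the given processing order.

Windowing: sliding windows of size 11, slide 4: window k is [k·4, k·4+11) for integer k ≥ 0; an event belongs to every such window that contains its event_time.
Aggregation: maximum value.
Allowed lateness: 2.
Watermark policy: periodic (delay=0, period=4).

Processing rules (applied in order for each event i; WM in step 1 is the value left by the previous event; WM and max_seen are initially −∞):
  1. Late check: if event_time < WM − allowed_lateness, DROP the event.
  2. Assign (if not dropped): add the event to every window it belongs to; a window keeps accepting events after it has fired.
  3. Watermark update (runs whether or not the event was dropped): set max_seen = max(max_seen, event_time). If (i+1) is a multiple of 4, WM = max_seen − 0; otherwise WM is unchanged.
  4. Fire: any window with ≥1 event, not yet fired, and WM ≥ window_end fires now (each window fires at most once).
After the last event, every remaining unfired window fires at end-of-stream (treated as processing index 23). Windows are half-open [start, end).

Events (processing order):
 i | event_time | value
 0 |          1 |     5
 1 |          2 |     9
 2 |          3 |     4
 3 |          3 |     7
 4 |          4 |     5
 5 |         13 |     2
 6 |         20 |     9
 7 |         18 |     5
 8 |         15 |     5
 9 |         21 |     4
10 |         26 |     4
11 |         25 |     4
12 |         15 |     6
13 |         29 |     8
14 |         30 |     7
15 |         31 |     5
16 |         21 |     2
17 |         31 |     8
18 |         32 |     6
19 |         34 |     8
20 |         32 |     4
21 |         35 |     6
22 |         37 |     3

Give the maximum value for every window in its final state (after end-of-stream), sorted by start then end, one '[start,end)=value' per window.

i=0 t=1 v=5: → [0,11); WM=−∞
i=1 t=2 v=9: → [0,11); WM=−∞
i=2 t=3 v=4: → [0,11); WM=−∞
i=3 t=3 v=7: → [0,11); WM=3
i=4 t=4 v=5: → [4,15),[0,11); WM=3
i=5 t=13 v=2: → [12,23),[8,19),[4,15); WM=3
i=6 t=20 v=9: → [20,31),[16,27),[12,23); WM=3
i=7 t=18 v=5: → [16,27),[12,23),[8,19); WM=20; [0,11) fires=9 [4,15) fires=5 [8,19) fires=5
i=8 t=15 v=5: DROP (t<20-2); WM=20
i=9 t=21 v=4: → [20,31),[16,27),[12,23); WM=20
i=10 t=26 v=4: → [24,35),[20,31),[16,27); WM=20
i=11 t=25 v=4: → [24,35),[20,31),[16,27); WM=26; [12,23) fires=9
i=12 t=15 v=6: DROP (t<26-2); WM=26
i=13 t=29 v=8: → [28,39),[24,35),[20,31); WM=26
i=14 t=30 v=7: → [28,39),[24,35),[20,31); WM=26
i=15 t=31 v=5: → [28,39),[24,35); WM=31; [16,27) fires=9 [20,31) fires=9
i=16 t=21 v=2: DROP (t<31-2); WM=31
i=17 t=31 v=8: → [28,39),[24,35); WM=31
i=18 t=32 v=6: → [32,43),[28,39),[24,35); WM=31
i=19 t=34 v=8: → [32,43),[28,39),[24,35); WM=34
i=20 t=32 v=4: → [32,43),[28,39),[24,35); WM=34
i=21 t=35 v=6: → [32,43),[28,39); WM=34
i=22 t=37 v=3: → [36,47),[32,43),[28,39); WM=34

[0,11)=9 [4,15)=5 [8,19)=5 [12,23)=9 [16,27)=9 [20,31)=9 [24,35)=8 [28,39)=8 [32,43)=8 [36,47)=3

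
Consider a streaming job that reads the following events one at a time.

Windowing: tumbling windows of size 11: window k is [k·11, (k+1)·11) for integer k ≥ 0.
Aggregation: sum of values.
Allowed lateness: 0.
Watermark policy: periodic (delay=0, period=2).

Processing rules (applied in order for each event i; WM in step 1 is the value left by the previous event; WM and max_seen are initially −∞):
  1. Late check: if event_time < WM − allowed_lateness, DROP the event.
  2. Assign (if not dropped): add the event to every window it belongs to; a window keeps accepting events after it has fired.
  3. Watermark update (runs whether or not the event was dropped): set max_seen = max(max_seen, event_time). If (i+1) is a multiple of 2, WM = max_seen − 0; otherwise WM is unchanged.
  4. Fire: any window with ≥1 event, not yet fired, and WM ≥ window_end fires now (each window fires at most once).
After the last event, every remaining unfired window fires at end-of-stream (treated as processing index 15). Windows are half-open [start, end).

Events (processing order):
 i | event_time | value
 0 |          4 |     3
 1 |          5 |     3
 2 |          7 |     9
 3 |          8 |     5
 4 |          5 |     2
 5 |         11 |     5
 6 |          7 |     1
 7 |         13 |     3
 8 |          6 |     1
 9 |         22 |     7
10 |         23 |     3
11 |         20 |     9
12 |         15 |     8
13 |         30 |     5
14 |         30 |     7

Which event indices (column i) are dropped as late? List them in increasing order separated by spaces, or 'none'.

i=0 t=4 v=3: → [0,11); WM=−∞
i=1 t=5 v=3: → [0,11); WM=5
i=2 t=7 v=9: → [0,11); WM=5
i=3 t=8 v=5: → [0,11); WM=8
i=4 t=5 v=2: DROP (t<8-0); WM=8
i=5 t=11 v=5: → [11,22); WM=11; [0,11) fires=20
i=6 t=7 v=1: DROP (t<11-0); WM=11
i=7 t=13 v=3: → [11,22); WM=13
i=8 t=6 v=1: DROP (t<13-0); WM=13
i=9 t=22 v=7: → [22,33); WM=22; [11,22) fires=8
i=10 t=23 v=3: → [22,33); WM=22
i=11 t=20 v=9: DROP (t<22-0); WM=23
i=12 t=15 v=8: DROP (t<23-0); WM=23
i=13 t=30 v=5: → [22,33); WM=30
i=14 t=30 v=7: → [22,33); WM=30

4 6 8 11 12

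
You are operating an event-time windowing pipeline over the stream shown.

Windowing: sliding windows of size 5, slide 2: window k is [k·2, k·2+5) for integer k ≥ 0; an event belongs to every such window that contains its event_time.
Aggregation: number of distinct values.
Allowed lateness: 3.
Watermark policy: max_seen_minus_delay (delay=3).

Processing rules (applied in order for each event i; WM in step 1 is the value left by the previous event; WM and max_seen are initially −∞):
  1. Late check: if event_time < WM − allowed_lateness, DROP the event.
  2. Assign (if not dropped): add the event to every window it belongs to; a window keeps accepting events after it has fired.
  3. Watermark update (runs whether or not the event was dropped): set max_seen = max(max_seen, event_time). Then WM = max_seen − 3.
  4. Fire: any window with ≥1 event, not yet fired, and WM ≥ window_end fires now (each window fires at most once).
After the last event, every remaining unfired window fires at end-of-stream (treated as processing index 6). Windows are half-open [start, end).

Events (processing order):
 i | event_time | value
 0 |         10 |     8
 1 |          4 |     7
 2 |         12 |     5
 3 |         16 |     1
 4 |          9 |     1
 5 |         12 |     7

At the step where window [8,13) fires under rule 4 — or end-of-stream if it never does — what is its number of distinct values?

2

i=0 t=10 v=8: → [10,15),[8,13),[6,11); WM=7
i=1 t=4 v=7: → [4,9),[2,7),[0,5); WM=7; [0,5) fires=1 [2,7) fires=1
i=2 t=12 v=5: → [12,17),[10,15),[8,13); WM=9; [4,9) fires=1
i=3 t=16 v=1: → [16,21),[14,19),[12,17); WM=13; [6,11) fires=1 [8,13) fires=2
i=4 t=9 v=1: DROP (t<13-3); WM=13
i=5 t=12 v=7: → [12,17),[10,15),[8,13); WM=13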